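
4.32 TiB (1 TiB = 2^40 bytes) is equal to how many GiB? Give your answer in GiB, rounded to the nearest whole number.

4,424 GiB

4.32 TiB × 1,099,511,627,776 bytes/TiB = 4,749,890,231,992.32 bytes
1 GiB = 2^30 bytes = 1,073,741,824 bytes
4,749,890,231,992.32 / 1,073,741,824 = 4,424 GiB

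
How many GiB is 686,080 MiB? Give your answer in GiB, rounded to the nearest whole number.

686,080 MiB × 1,048,576 bytes/MiB = 719,407,022,080 bytes
1 GiB = 1,073,741,824 bytes
719,407,022,080 / 1,073,741,824 = 670 GiB

670 GiB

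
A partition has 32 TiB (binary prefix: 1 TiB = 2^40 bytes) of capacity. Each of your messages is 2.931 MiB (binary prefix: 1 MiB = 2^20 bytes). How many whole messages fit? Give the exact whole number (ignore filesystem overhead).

Capacity: 32 TiB = 35,184,372,088,832 bytes
Per item: 2.931 MiB = 3,073,376.256 bytes
⌊35,184,372,088,832 / 3,073,376.256⌋ = 11,448,117

11,448,117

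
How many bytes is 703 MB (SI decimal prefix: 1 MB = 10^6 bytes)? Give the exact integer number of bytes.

703,000,000 bytes

703 × 1,000,000 = 703,000,000 bytes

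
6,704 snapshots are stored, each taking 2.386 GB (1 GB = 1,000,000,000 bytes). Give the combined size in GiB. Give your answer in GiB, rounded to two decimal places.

14,897.20 GiB

Total = 6,704 × 2.386 GB = 15995.744 GB
= 15995.744 × 1,000,000,000 bytes = 15,995,744,000,000 bytes
1 GiB = 1,073,741,824 bytes
15,995,744,000,000 / 1,073,741,824 = 14,897.20 GiB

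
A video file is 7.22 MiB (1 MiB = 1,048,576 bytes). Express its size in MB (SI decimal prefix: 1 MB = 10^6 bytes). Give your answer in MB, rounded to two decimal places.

7.57 MB

7.22 MiB × 1,048,576 bytes/MiB = 7,570,718.72 bytes
1 MB = 1,000,000 bytes
7,570,718.72 / 1,000,000 = 7.57 MB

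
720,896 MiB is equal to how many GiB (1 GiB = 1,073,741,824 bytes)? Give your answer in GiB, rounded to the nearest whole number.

704 GiB

720,896 MiB = 720,896 × 2^20 bytes = 755,914,244,096 bytes
1 GiB = 2^30 bytes = 1,073,741,824 bytes
755,914,244,096 / 1,073,741,824 = 704 GiB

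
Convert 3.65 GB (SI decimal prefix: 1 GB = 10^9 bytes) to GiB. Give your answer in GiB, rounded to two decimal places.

3.65 GB × 1,000,000,000 bytes/GB = 3,650,000,000 bytes
1 GiB = 2^30 bytes = 1,073,741,824 bytes
3,650,000,000 / 1,073,741,824 = 3.40 GiB

3.40 GiB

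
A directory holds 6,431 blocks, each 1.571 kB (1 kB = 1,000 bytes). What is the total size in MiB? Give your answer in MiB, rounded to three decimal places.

Total = 6,431 × 1.571 kB = 10103.101 kB
= 10103.101 × 1,000 bytes = 10,103,101 bytes
1 MiB = 1,048,576 bytes
10,103,101 / 1,048,576 = 9.635 MiB

9.635 MiB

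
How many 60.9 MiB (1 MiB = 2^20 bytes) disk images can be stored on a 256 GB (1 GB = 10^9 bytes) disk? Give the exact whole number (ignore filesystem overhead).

4,008

Capacity: 256 GB = 256,000,000,000 bytes
Per item: 60.9 MiB = 63,858,278.4 bytes
⌊256,000,000,000 / 63,858,278.4⌋ = 4,008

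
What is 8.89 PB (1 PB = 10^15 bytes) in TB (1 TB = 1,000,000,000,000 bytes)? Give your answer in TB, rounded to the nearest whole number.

8,890 TB

8.89 PB = 8.89 × 10^15 bytes = 8,890,000,000,000,000 bytes
1 TB = 1,000,000,000,000 bytes
8,890,000,000,000,000 / 1,000,000,000,000 = 8,890 TB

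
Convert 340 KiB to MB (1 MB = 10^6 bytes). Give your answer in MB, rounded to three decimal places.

0.348 MB

340 KiB × 1,024 bytes/KiB = 348,160 bytes
1 MB = 1,000,000 bytes
348,160 / 1,000,000 = 0.348 MB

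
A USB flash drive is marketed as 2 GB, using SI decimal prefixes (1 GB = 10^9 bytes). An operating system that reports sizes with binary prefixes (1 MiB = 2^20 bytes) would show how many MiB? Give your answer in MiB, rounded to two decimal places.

1,907.35 MiB

2 GB = 2 × 10^9 bytes = 2,000,000,000 bytes
1 MiB = 2^20 bytes = 1,048,576 bytes
2,000,000,000 / 1,048,576 = 1,907.35 MiB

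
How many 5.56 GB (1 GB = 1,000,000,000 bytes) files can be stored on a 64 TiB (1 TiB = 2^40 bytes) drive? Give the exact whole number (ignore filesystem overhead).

Capacity: 64 TiB = 70,368,744,177,664 bytes
Per item: 5.56 GB = 5,560,000,000 bytes
⌊70,368,744,177,664 / 5,560,000,000⌋ = 12,656

12,656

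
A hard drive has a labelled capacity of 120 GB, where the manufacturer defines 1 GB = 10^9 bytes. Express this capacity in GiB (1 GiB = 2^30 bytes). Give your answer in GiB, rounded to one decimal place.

120 GB × 1,000,000,000 bytes/GB = 120,000,000,000 bytes
1 GiB = 2^30 bytes = 1,073,741,824 bytes
120,000,000,000 / 1,073,741,824 = 111.8 GiB

111.8 GiB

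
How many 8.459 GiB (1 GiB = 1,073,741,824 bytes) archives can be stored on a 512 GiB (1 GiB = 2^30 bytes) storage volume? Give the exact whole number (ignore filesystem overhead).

Capacity: 512 GiB = 549,755,813,888 bytes
Per item: 8.459 GiB = 9,082,782,089.216 bytes
⌊549,755,813,888 / 9,082,782,089.216⌋ = 60

60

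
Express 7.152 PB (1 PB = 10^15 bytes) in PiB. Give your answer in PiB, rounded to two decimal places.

7.152 PB = 7.152 × 10^15 bytes = 7,152,000,000,000,000 bytes
1 PiB = 1,125,899,906,842,624 bytes
7,152,000,000,000,000 / 1,125,899,906,842,624 = 6.35 PiB

6.35 PiB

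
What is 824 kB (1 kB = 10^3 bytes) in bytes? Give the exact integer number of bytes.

824,000 bytes

824 × 1,000 = 824,000 bytes  (1 kB = 10^3 bytes)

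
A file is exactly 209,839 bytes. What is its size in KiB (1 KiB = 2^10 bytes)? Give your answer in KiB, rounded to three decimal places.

204.921 KiB

209,839 bytes given.
1 KiB = 1,024 bytes
209,839 / 1,024 = 204.921 KiB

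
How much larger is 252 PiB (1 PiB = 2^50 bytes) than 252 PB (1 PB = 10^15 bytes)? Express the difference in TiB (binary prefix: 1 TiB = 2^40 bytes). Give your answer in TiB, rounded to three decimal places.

28,855.335 TiB

252 PiB = 252 × 1,125,899,906,842,624 = 283,726,776,524,341,248 bytes
252 PB = 252 × 1,000,000,000,000,000 = 252,000,000,000,000,000 bytes
difference = 31,726,776,524,341,248 bytes
31,726,776,524,341,248 / 1,099,511,627,776 = 28,855.335 TiB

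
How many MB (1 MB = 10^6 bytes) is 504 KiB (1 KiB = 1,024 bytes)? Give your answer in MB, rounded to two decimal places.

0.52 MB

504 KiB = 504 × 2^10 bytes = 516,096 bytes
1 MB = 1,000,000 bytes
516,096 / 1,000,000 = 0.52 MB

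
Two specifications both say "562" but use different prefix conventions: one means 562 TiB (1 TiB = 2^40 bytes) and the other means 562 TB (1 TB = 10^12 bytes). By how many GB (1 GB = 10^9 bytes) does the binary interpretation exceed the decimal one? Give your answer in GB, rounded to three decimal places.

55,925.535 GB

562 TiB = 562 × 1,099,511,627,776 = 617,925,534,810,112 bytes
562 TB = 562 × 1,000,000,000,000 = 562,000,000,000,000 bytes
difference = 55,925,534,810,112 bytes
55,925,534,810,112 / 1,000,000,000 = 55,925.535 GB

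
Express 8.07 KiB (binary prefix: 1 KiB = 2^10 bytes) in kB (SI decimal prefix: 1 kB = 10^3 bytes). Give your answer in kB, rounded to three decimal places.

8.07 KiB = 8.07 × 2^10 bytes = 8,263.68 bytes
1 kB = 1,000 bytes
8,263.68 / 1,000 = 8.264 kB

8.264 kB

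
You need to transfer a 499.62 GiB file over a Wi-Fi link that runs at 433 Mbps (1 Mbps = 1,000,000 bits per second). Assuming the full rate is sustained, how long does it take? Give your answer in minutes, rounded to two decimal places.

499.62 GiB = 536,462,890,106.88 bytes = 4,291,703,120,855.04 bits
433 Mbps = 433,000,000 bits/s
time = 4,291,703,120,855.04 / 433,000,000 = 9,911.555 s
9,911.555 s / 60 = 165.19 minutes

165.19 minutes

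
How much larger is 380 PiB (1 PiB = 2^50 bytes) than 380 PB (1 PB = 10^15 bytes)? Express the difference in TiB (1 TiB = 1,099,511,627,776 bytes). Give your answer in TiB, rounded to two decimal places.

380 PiB = 380 × 1,125,899,906,842,624 = 427,841,964,600,197,120 bytes
380 PB = 380 × 1,000,000,000,000,000 = 380,000,000,000,000,000 bytes
difference = 47,841,964,600,197,120 bytes
47,841,964,600,197,120 / 1,099,511,627,776 = 43,512.01 TiB

43,512.01 TiB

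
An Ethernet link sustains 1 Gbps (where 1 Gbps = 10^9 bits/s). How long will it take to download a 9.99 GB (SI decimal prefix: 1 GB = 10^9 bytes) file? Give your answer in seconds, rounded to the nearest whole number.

9.99 GB = 9,990,000,000 bytes = 79,920,000,000 bits
1 Gbps = 1,000,000,000 bits/s
time = 79,920,000,000 / 1,000,000,000 = 80 s

80 seconds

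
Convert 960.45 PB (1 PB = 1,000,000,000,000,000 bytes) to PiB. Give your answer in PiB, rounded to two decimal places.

853.05 PiB

960.45 PB × 1,000,000,000,000,000 bytes/PB = 960,450,000,000,000,000 bytes
1 PiB = 1,125,899,906,842,624 bytes
960,450,000,000,000,000 / 1,125,899,906,842,624 = 853.05 PiB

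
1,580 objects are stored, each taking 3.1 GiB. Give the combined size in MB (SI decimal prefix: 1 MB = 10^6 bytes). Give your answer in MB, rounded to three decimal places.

5,259,187.454 MB

Total = 1,580 × 3.1 GiB = 4898 GiB
= 4898 × 1,073,741,824 bytes = 5,259,187,453,952 bytes
1 MB = 1,000,000 bytes
5,259,187,453,952 / 1,000,000 = 5,259,187.454 MB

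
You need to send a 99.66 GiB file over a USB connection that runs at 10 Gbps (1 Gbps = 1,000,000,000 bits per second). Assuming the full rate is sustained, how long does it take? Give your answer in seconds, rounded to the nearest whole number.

86 seconds

99.66 GiB = 107,009,110,179.84 bytes = 856,072,881,438.72 bits
10 Gbps = 10,000,000,000 bits/s
time = 856,072,881,438.72 / 10,000,000,000 = 86 s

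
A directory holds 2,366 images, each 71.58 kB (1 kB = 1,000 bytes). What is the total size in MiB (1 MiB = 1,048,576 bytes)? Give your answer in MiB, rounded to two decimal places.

161.51 MiB

Total = 2,366 × 71.58 kB = 169358.28 kB
= 169358.28 × 1,000 bytes = 169,358,280 bytes
1 MiB = 1,048,576 bytes
169,358,280 / 1,048,576 = 161.51 MiB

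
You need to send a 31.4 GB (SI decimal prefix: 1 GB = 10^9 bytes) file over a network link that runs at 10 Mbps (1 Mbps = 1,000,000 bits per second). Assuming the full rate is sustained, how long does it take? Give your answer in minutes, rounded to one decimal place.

31.4 GB = 31,400,000,000 bytes = 251,200,000,000 bits
10 Mbps = 10,000,000 bits/s
time = 251,200,000,000 / 10,000,000 = 25,120.00 s
25,120.00 s / 60 = 418.7 minutes

418.7 minutes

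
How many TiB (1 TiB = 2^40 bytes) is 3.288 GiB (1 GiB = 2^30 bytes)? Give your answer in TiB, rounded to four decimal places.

3.288 GiB = 3.288 × 2^30 bytes = 3,530,463,117.312 bytes
1 TiB = 1,099,511,627,776 bytes
3,530,463,117.312 / 1,099,511,627,776 = 0.0032 TiB

0.0032 TiB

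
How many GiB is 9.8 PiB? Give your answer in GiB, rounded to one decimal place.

10,276,044.8 GiB

9.8 PiB = 9.8 × 2^50 bytes = 11,033,819,087,057,715.2 bytes
1 GiB = 2^30 bytes = 1,073,741,824 bytes
11,033,819,087,057,715.2 / 1,073,741,824 = 10,276,044.8 GiB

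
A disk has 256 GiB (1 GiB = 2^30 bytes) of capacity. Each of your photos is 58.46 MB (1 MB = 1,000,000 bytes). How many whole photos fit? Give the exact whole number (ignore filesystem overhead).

4,701

Capacity: 256 GiB = 274,877,906,944 bytes
Per item: 58.46 MB = 58,460,000 bytes
⌊274,877,906,944 / 58,460,000⌋ = 4,701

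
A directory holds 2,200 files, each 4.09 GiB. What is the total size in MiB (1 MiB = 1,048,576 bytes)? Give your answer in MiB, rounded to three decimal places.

9,213,952.000 MiB

Total = 2,200 × 4.09 GiB = 8998 GiB
= 8998 × 1,073,741,824 bytes = 9,661,528,932,352 bytes
1 MiB = 1,048,576 bytes
9,661,528,932,352 / 1,048,576 = 9,213,952.000 MiB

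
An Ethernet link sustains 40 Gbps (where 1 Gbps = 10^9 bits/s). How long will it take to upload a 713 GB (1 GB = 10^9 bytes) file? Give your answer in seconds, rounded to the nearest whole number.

713 GB = 713,000,000,000 bytes = 5,704,000,000,000 bits
40 Gbps = 40,000,000,000 bits/s
time = 5,704,000,000,000 / 40,000,000,000 = 143 s

143 seconds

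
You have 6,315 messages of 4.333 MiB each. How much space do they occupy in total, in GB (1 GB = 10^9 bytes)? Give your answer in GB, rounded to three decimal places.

28.692 GB

Total = 6,315 × 4.333 MiB = 27362.895 MiB
= 27362.895 × 1,048,576 bytes = 28,692,074,987.52 bytes
1 GB = 1,000,000,000 bytes
28,692,074,987.52 / 1,000,000,000 = 28.692 GB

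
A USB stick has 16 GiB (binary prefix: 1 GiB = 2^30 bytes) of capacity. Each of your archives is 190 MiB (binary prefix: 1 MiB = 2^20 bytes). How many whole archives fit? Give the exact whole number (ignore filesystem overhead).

Capacity: 16 GiB = 17,179,869,184 bytes
Per item: 190 MiB = 199,229,440 bytes
⌊17,179,869,184 / 199,229,440⌋ = 86

86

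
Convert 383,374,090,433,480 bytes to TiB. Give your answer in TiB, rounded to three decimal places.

383,374,090,433,480 bytes given.
1 TiB = 1,099,511,627,776 bytes
383,374,090,433,480 / 1,099,511,627,776 = 348.677 TiB

348.677 TiB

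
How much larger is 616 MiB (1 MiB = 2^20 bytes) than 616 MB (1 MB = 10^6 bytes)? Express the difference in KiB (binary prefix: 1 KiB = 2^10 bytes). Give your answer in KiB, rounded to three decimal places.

29,221.500 KiB

616 MiB = 616 × 1,048,576 = 645,922,816 bytes
616 MB = 616 × 1,000,000 = 616,000,000 bytes
difference = 29,922,816 bytes
29,922,816 / 1,024 = 29,221.500 KiB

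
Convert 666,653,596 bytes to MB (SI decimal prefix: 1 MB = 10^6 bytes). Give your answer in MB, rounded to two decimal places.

666.65 MB

666,653,596 bytes given.
1 MB = 10^6 bytes = 1,000,000 bytes
666,653,596 / 1,000,000 = 666.65 MB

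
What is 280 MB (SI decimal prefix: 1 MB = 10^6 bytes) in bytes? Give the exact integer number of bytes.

280 × 1,000,000 = 280,000,000 bytes  (1 MB = 10^6 bytes)

280,000,000 bytes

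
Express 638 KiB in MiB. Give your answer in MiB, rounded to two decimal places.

0.62 MiB

638 KiB = 638 × 2^10 bytes = 653,312 bytes
1 MiB = 2^20 bytes = 1,048,576 bytes
653,312 / 1,048,576 = 0.62 MiB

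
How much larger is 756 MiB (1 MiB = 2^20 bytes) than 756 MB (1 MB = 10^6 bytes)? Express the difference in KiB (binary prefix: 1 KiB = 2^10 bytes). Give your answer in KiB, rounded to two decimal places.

756 MiB = 756 × 1,048,576 = 792,723,456 bytes
756 MB = 756 × 1,000,000 = 756,000,000 bytes
difference = 36,723,456 bytes
36,723,456 / 1,024 = 35,862.75 KiB

35,862.75 KiB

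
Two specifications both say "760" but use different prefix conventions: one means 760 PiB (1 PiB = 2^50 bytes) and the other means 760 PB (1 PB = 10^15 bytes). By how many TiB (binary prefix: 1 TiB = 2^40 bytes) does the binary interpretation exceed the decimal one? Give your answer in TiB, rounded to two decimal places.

760 PiB = 760 × 1,125,899,906,842,624 = 855,683,929,200,394,240 bytes
760 PB = 760 × 1,000,000,000,000,000 = 760,000,000,000,000,000 bytes
difference = 95,683,929,200,394,240 bytes
95,683,929,200,394,240 / 1,099,511,627,776 = 87,024.03 TiB

87,024.03 TiB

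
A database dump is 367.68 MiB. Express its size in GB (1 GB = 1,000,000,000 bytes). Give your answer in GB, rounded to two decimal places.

367.68 MiB = 367.68 × 2^20 bytes = 385,540,423.68 bytes
1 GB = 1,000,000,000 bytes
385,540,423.68 / 1,000,000,000 = 0.39 GB

0.39 GB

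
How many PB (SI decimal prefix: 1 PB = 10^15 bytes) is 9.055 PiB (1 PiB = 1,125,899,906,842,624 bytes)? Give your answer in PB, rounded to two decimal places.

9.055 PiB = 9.055 × 2^50 bytes = 10,195,023,656,459,960.32 bytes
1 PB = 1,000,000,000,000,000 bytes
10,195,023,656,459,960.32 / 1,000,000,000,000,000 = 10.20 PB

10.20 PB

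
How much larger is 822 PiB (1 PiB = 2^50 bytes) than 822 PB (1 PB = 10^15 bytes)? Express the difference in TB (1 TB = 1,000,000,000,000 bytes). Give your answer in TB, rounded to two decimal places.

822 PiB = 822 × 1,125,899,906,842,624 = 925,489,723,424,636,928 bytes
822 PB = 822 × 1,000,000,000,000,000 = 822,000,000,000,000,000 bytes
difference = 103,489,723,424,636,928 bytes
103,489,723,424,636,928 / 1,000,000,000,000 = 103,489.72 TB

103,489.72 TB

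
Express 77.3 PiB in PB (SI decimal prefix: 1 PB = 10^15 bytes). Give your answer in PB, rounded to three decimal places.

87.032 PB

77.3 PiB × 1,125,899,906,842,624 bytes/PiB = 87,032,062,798,934,835.2 bytes
1 PB = 1,000,000,000,000,000 bytes
87,032,062,798,934,835.2 / 1,000,000,000,000,000 = 87.032 PB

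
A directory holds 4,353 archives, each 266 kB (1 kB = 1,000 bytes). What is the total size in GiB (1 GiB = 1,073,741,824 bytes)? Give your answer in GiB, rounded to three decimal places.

1.078 GiB

Total = 4,353 × 266 kB = 1,157,898 kB
= 1,157,898 × 1,000 bytes = 1,157,898,000 bytes
1 GiB = 1,073,741,824 bytes
1,157,898,000 / 1,073,741,824 = 1.078 GiB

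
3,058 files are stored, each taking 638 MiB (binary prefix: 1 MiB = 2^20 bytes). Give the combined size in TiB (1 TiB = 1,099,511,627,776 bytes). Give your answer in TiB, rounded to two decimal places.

Total = 3,058 × 638 MiB = 1,951,004 MiB
= 1,951,004 × 1,048,576 bytes = 2,045,775,970,304 bytes
1 TiB = 1,099,511,627,776 bytes
2,045,775,970,304 / 1,099,511,627,776 = 1.86 TiB

1.86 TiB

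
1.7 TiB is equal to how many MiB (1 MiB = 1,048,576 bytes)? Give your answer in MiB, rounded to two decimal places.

1.7 TiB × 1,099,511,627,776 bytes/TiB = 1,869,169,767,219.2 bytes
1 MiB = 2^20 bytes = 1,048,576 bytes
1,869,169,767,219.2 / 1,048,576 = 1,782,579.20 MiB

1,782,579.20 MiB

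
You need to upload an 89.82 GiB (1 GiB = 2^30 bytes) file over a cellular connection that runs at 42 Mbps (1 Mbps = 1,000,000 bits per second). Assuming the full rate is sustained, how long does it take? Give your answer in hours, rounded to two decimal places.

5.10 hours

89.82 GiB = 96,443,490,631.68 bytes = 771,547,925,053.44 bits
42 Mbps = 42,000,000 bits/s
time = 771,547,925,053.44 / 42,000,000 = 18,370.1887 s
18,370.1887 s / 3600 = 5.10 hours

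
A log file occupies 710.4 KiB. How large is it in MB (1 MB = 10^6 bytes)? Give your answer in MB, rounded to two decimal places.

710.4 KiB = 710.4 × 2^10 bytes = 727,449.6 bytes
1 MB = 10^6 bytes = 1,000,000 bytes
727,449.6 / 1,000,000 = 0.73 MB

0.73 MB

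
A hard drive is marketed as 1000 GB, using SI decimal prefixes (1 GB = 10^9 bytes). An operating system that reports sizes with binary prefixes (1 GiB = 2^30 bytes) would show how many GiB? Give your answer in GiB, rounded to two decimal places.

1000 GB = 1000 × 10^9 bytes = 1,000,000,000,000 bytes
1 GiB = 1,073,741,824 bytes
1,000,000,000,000 / 1,073,741,824 = 931.32 GiB

931.32 GiB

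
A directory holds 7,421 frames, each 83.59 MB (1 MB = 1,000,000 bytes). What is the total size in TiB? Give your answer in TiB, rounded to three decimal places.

Total = 7,421 × 83.59 MB = 620321.39 MB
= 620321.39 × 1,000,000 bytes = 620,321,390,000 bytes
1 TiB = 1,099,511,627,776 bytes
620,321,390,000 / 1,099,511,627,776 = 0.564 TiB

0.564 TiB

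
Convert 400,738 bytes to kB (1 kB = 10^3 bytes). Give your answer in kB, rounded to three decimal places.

400,738 bytes given.
1 kB = 10^3 bytes = 1,000 bytes
400,738 / 1,000 = 400.738 kB

400.738 kB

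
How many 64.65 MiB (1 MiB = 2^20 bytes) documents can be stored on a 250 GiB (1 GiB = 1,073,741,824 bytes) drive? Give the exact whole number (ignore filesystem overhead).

3,959

Capacity: 250 GiB = 268,435,456,000 bytes
Per item: 64.65 MiB = 67,790,438.4 bytes
⌊268,435,456,000 / 67,790,438.4⌋ = 3,959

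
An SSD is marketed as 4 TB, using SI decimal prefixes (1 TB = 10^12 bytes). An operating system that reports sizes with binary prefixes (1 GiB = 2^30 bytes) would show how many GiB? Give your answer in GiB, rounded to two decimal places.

4 TB = 4 × 10^12 bytes = 4,000,000,000,000 bytes
1 GiB = 2^30 bytes = 1,073,741,824 bytes
4,000,000,000,000 / 1,073,741,824 = 3,725.29 GiB

3,725.29 GiB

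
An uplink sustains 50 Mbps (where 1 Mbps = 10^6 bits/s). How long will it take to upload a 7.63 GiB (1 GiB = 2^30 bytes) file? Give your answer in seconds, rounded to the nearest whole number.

7.63 GiB = 8,192,650,117.12 bytes = 65,541,200,936.96 bits
50 Mbps = 50,000,000 bits/s
time = 65,541,200,936.96 / 50,000,000 = 1,311 s

1,311 seconds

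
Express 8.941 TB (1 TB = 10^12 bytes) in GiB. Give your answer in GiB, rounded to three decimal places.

8.941 TB = 8.941 × 10^12 bytes = 8,941,000,000,000 bytes
1 GiB = 2^30 bytes = 1,073,741,824 bytes
8,941,000,000,000 / 1,073,741,824 = 8,326.955 GiB

8,326.955 GiB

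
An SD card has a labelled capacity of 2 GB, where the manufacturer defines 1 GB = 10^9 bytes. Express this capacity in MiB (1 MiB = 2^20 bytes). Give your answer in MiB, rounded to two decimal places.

1,907.35 MiB

2 GB × 1,000,000,000 bytes/GB = 2,000,000,000 bytes
1 MiB = 2^20 bytes = 1,048,576 bytes
2,000,000,000 / 1,048,576 = 1,907.35 MiB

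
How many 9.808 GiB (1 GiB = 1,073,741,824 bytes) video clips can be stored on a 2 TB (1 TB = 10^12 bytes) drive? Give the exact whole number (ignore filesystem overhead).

189

Capacity: 2 TB = 2,000,000,000,000 bytes
Per item: 9.808 GiB = 10,531,259,809.792 bytes
⌊2,000,000,000,000 / 10,531,259,809.792⌋ = 189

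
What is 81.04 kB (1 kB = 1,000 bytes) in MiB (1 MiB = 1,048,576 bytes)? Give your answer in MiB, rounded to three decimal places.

0.077 MiB

81.04 kB × 1,000 bytes/kB = 81,040 bytes
1 MiB = 2^20 bytes = 1,048,576 bytes
81,040 / 1,048,576 = 0.077 MiB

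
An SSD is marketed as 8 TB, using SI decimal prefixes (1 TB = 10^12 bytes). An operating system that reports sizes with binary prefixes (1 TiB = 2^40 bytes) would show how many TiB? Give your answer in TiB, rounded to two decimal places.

7.28 TiB

8 TB = 8 × 10^12 bytes = 8,000,000,000,000 bytes
1 TiB = 2^40 bytes = 1,099,511,627,776 bytes
8,000,000,000,000 / 1,099,511,627,776 = 7.28 TiB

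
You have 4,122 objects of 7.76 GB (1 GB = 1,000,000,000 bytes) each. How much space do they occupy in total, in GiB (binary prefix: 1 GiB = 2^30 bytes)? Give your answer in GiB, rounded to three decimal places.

29,789.954 GiB

Total = 4,122 × 7.76 GB = 31986.72 GB
= 31986.72 × 1,000,000,000 bytes = 31,986,720,000,000 bytes
1 GiB = 1,073,741,824 bytes
31,986,720,000,000 / 1,073,741,824 = 29,789.954 GiB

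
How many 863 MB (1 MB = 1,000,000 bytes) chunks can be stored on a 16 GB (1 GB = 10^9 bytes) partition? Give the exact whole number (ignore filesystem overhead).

Capacity: 16 GB = 16,000,000,000 bytes
Per item: 863 MB = 863,000,000 bytes
⌊16,000,000,000 / 863,000,000⌋ = 18

18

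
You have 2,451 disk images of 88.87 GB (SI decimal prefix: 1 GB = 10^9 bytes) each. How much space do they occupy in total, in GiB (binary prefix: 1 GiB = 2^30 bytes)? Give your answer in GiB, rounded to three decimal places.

202,861.028 GiB

Total = 2,451 × 88.87 GB = 217820.37 GB
= 217820.37 × 1,000,000,000 bytes = 217,820,370,000,000 bytes
1 GiB = 1,073,741,824 bytes
217,820,370,000,000 / 1,073,741,824 = 202,861.028 GiB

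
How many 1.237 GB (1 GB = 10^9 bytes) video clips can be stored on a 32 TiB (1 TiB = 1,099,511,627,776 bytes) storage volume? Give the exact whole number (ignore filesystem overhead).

Capacity: 32 TiB = 35,184,372,088,832 bytes
Per item: 1.237 GB = 1,237,000,000 bytes
⌊35,184,372,088,832 / 1,237,000,000⌋ = 28,443

28,443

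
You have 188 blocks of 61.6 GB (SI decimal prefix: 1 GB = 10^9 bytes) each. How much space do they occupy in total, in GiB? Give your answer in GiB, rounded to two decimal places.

Total = 188 × 61.6 GB = 11580.8 GB
= 11580.8 × 1,000,000,000 bytes = 11,580,800,000,000 bytes
1 GiB = 1,073,741,824 bytes
11,580,800,000,000 / 1,073,741,824 = 10,785.46 GiB

10,785.46 GiB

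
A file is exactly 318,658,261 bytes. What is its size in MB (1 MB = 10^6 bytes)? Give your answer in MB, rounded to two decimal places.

318.66 MB

318,658,261 bytes given.
1 MB = 10^6 bytes = 1,000,000 bytes
318,658,261 / 1,000,000 = 318.66 MB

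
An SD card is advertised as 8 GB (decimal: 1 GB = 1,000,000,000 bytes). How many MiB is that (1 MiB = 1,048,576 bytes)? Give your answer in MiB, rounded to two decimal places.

7,629.39 MiB

8 GB = 8 × 10^9 bytes = 8,000,000,000 bytes
1 MiB = 1,048,576 bytes
8,000,000,000 / 1,048,576 = 7,629.39 MiB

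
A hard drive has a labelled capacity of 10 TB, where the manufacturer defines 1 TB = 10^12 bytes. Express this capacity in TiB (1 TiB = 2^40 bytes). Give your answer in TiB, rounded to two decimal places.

10 TB = 10 × 10^12 bytes = 10,000,000,000,000 bytes
1 TiB = 2^40 bytes = 1,099,511,627,776 bytes
10,000,000,000,000 / 1,099,511,627,776 = 9.09 TiB

9.09 TiB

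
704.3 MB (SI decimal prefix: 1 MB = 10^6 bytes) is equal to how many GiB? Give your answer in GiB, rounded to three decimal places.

704.3 MB = 704.3 × 10^6 bytes = 704,300,000 bytes
1 GiB = 1,073,741,824 bytes
704,300,000 / 1,073,741,824 = 0.656 GiB

0.656 GiB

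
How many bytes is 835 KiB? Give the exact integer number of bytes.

835 × 1,024 = 855,040 bytes

855,040 bytes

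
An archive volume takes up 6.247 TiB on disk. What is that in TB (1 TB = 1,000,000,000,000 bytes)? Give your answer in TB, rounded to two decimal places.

6.87 TB

6.247 TiB = 6.247 × 2^40 bytes = 6,868,649,138,716.672 bytes
1 TB = 1,000,000,000,000 bytes
6,868,649,138,716.672 / 1,000,000,000,000 = 6.87 TB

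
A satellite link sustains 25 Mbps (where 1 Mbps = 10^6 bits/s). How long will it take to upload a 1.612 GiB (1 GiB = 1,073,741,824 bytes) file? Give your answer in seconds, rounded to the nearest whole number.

554 seconds

1.612 GiB = 1,730,871,820.288 bytes = 13,846,974,562.304 bits
25 Mbps = 25,000,000 bits/s
time = 13,846,974,562.304 / 25,000,000 = 554 s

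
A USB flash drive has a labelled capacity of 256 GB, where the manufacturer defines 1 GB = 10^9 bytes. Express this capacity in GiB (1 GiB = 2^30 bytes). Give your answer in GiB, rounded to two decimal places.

238.42 GiB

256 GB = 256 × 10^9 bytes = 256,000,000,000 bytes
1 GiB = 1,073,741,824 bytes
256,000,000,000 / 1,073,741,824 = 238.42 GiB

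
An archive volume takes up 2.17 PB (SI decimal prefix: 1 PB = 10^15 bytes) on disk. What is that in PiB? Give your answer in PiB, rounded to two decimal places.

1.93 PiB

2.17 PB = 2.17 × 10^15 bytes = 2,170,000,000,000,000 bytes
1 PiB = 2^50 bytes = 1,125,899,906,842,624 bytes
2,170,000,000,000,000 / 1,125,899,906,842,624 = 1.93 PiB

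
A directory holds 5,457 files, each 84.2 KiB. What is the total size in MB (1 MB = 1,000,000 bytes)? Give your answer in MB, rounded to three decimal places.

470.507 MB

Total = 5,457 × 84.2 KiB = 459479.4 KiB
= 459479.4 × 1,024 bytes = 470,506,905.6 bytes
1 MB = 1,000,000 bytes
470,506,905.6 / 1,000,000 = 470.507 MB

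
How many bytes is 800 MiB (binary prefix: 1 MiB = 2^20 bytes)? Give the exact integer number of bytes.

800 × 1,048,576 = 838,860,800 bytes

838,860,800 bytes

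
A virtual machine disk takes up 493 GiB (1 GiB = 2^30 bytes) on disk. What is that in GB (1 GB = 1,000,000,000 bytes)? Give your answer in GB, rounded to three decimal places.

529.355 GB

493 GiB = 493 × 2^30 bytes = 529,354,719,232 bytes
1 GB = 10^9 bytes = 1,000,000,000 bytes
529,354,719,232 / 1,000,000,000 = 529.355 GB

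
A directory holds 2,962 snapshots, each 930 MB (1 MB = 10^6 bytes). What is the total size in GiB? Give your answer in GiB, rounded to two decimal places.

2,565.48 GiB

Total = 2,962 × 930 MB = 2,754,660 MB
= 2,754,660 × 1,000,000 bytes = 2,754,660,000,000 bytes
1 GiB = 1,073,741,824 bytes
2,754,660,000,000 / 1,073,741,824 = 2,565.48 GiB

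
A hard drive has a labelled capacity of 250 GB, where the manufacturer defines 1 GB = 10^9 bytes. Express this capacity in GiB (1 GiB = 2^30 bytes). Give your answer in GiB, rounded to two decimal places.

250 GB × 1,000,000,000 bytes/GB = 250,000,000,000 bytes
1 GiB = 1,073,741,824 bytes
250,000,000,000 / 1,073,741,824 = 232.83 GiB

232.83 GiB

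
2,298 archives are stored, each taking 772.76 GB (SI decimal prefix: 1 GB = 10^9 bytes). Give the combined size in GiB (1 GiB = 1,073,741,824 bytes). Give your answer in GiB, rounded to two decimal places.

1,653,844.94 GiB

Total = 2,298 × 772.76 GB = 1775802.48 GB
= 1775802.48 × 1,000,000,000 bytes = 1,775,802,480,000,000 bytes
1 GiB = 1,073,741,824 bytes
1,775,802,480,000,000 / 1,073,741,824 = 1,653,844.94 GiB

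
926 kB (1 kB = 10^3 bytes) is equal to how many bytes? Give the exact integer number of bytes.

926,000 bytes

926 × 1,000 = 926,000 bytes  (1 kB = 10^3 bytes)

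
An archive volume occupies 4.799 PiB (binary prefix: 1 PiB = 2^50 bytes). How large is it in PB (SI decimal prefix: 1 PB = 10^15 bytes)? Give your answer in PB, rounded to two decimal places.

5.40 PB

4.799 PiB = 4.799 × 2^50 bytes = 5,403,193,652,937,752.576 bytes
1 PB = 1,000,000,000,000,000 bytes
5,403,193,652,937,752.576 / 1,000,000,000,000,000 = 5.40 PB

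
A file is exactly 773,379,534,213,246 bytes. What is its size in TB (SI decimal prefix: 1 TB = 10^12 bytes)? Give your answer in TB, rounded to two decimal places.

773.38 TB

773,379,534,213,246 bytes given.
1 TB = 1,000,000,000,000 bytes
773,379,534,213,246 / 1,000,000,000,000 = 773.38 TB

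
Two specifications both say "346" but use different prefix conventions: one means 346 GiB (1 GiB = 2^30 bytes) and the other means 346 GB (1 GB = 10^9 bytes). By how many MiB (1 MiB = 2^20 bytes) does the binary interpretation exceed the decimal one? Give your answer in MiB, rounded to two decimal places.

346 GiB = 346 × 1,073,741,824 = 371,514,671,104 bytes
346 GB = 346 × 1,000,000,000 = 346,000,000,000 bytes
difference = 25,514,671,104 bytes
25,514,671,104 / 1,048,576 = 24,332.69 MiB

24,332.69 MiB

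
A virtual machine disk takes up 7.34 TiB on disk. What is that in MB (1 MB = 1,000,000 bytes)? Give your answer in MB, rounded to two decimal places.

7.34 TiB = 7.34 × 2^40 bytes = 8,070,415,347,875.84 bytes
1 MB = 1,000,000 bytes
8,070,415,347,875.84 / 1,000,000 = 8,070,415.35 MB

8,070,415.35 MB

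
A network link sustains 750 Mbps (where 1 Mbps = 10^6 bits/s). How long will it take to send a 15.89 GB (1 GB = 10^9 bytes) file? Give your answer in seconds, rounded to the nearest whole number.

15.89 GB = 15,890,000,000 bytes = 127,120,000,000 bits
750 Mbps = 750,000,000 bits/s
time = 127,120,000,000 / 750,000,000 = 169 s

169 seconds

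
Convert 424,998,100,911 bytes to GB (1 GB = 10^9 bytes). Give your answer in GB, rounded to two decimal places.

424,998,100,911 bytes given.
1 GB = 1,000,000,000 bytes
424,998,100,911 / 1,000,000,000 = 425.00 GB

425.00 GB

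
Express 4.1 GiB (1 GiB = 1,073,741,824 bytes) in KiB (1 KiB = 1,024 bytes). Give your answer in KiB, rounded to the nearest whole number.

4,299,162 KiB

4.1 GiB × 1,073,741,824 bytes/GiB = 4,402,341,478.4 bytes
1 KiB = 2^10 bytes = 1,024 bytes
4,402,341,478.4 / 1,024 = 4,299,162 KiB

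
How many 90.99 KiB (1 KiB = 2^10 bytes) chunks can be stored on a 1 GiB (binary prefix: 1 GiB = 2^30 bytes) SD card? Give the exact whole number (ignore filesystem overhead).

11,524

Capacity: 1 GiB = 1,073,741,824 bytes
Per item: 90.99 KiB = 93,173.76 bytes
⌊1,073,741,824 / 93,173.76⌋ = 11,524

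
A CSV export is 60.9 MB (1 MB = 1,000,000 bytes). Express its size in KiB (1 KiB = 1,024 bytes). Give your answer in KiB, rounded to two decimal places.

60.9 MB × 1,000,000 bytes/MB = 60,900,000 bytes
1 KiB = 2^10 bytes = 1,024 bytes
60,900,000 / 1,024 = 59,472.66 KiB

59,472.66 KiB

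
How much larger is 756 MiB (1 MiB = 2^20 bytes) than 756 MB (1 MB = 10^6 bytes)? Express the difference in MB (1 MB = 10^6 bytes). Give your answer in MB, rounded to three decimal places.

756 MiB = 756 × 1,048,576 = 792,723,456 bytes
756 MB = 756 × 1,000,000 = 756,000,000 bytes
difference = 36,723,456 bytes
36,723,456 / 1,000,000 = 36.723 MB

36.723 MB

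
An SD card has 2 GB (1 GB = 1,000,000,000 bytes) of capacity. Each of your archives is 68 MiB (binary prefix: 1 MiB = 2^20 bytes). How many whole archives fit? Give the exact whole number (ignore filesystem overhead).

Capacity: 2 GB = 2,000,000,000 bytes
Per item: 68 MiB = 71,303,168 bytes
⌊2,000,000,000 / 71,303,168⌋ = 28

28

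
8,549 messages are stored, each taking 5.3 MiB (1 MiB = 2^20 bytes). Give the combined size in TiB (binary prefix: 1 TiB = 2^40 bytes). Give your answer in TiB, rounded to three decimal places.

Total = 8,549 × 5.3 MiB = 45309.7 MiB
= 45309.7 × 1,048,576 bytes = 47,510,663,987.2 bytes
1 TiB = 1,099,511,627,776 bytes
47,510,663,987.2 / 1,099,511,627,776 = 0.043 TiB

0.043 TiB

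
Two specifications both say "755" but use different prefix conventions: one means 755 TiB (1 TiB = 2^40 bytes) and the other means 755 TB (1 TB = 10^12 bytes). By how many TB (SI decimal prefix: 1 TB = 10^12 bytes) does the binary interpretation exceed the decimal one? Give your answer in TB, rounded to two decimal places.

75.13 TB

755 TiB = 755 × 1,099,511,627,776 = 830,131,278,970,880 bytes
755 TB = 755 × 1,000,000,000,000 = 755,000,000,000,000 bytes
difference = 75,131,278,970,880 bytes
75,131,278,970,880 / 1,000,000,000,000 = 75.13 TB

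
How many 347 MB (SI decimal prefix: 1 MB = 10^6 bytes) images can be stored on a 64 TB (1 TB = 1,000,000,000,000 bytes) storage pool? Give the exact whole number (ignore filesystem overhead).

Capacity: 64 TB = 64,000,000,000,000 bytes
Per item: 347 MB = 347,000,000 bytes
⌊64,000,000,000,000 / 347,000,000⌋ = 184,438

184,438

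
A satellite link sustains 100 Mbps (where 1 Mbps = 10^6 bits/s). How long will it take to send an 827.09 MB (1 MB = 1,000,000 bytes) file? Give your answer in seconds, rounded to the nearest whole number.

827.09 MB = 827,090,000 bytes = 6,616,720,000 bits
100 Mbps = 100,000,000 bits/s
time = 6,616,720,000 / 100,000,000 = 66 s

66 seconds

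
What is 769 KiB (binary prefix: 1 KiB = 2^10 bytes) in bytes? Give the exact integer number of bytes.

769 × 1,024 = 787,456 bytes  (1 KiB = 2^10 bytes)

787,456 bytes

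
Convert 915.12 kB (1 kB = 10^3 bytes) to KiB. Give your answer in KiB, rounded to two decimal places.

893.67 KiB

915.12 kB × 1,000 bytes/kB = 915,120 bytes
1 KiB = 2^10 bytes = 1,024 bytes
915,120 / 1,024 = 893.67 KiB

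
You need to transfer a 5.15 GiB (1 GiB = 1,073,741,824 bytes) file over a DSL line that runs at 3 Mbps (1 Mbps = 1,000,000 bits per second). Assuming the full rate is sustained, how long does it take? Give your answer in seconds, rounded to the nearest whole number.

5.15 GiB = 5,529,770,393.6 bytes = 44,238,163,148.8 bits
3 Mbps = 3,000,000 bits/s
time = 44,238,163,148.8 / 3,000,000 = 14,746 s

14,746 seconds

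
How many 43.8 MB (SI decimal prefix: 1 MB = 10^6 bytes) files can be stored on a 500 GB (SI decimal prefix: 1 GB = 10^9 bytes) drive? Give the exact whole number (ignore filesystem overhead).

Capacity: 500 GB = 500,000,000,000 bytes
Per item: 43.8 MB = 43,800,000 bytes
⌊500,000,000,000 / 43,800,000⌋ = 11,415

11,415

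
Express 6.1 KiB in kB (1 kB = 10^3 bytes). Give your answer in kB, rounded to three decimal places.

6.246 kB

6.1 KiB = 6.1 × 2^10 bytes = 6,246.4 bytes
1 kB = 1,000 bytes
6,246.4 / 1,000 = 6.246 kB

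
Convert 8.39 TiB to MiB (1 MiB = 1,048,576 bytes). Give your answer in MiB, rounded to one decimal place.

8,797,552.6 MiB

8.39 TiB × 1,099,511,627,776 bytes/TiB = 9,224,902,557,040.64 bytes
1 MiB = 2^20 bytes = 1,048,576 bytes
9,224,902,557,040.64 / 1,048,576 = 8,797,552.6 MiB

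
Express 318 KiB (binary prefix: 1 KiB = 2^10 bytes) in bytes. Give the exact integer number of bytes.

325,632 bytes

318 × 1,024 = 325,632 bytes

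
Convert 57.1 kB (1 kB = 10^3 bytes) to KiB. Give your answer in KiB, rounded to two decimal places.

57.1 kB = 57.1 × 10^3 bytes = 57,100 bytes
1 KiB = 1,024 bytes
57,100 / 1,024 = 55.76 KiB

55.76 KiB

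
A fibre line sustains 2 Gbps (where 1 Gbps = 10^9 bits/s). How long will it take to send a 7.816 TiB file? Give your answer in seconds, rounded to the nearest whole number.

7.816 TiB = 8,593,782,882,697.216 bytes = 68,750,263,061,577.728 bits
2 Gbps = 2,000,000,000 bits/s
time = 68,750,263,061,577.728 / 2,000,000,000 = 34,375 s

34,375 seconds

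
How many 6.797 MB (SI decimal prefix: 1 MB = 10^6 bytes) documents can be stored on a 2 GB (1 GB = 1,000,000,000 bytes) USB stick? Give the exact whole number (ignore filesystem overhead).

Capacity: 2 GB = 2,000,000,000 bytes
Per item: 6.797 MB = 6,797,000 bytes
⌊2,000,000,000 / 6,797,000⌋ = 294

294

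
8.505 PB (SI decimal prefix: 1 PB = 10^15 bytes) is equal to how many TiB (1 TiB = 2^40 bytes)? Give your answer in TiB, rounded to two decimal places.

8.505 PB = 8.505 × 10^15 bytes = 8,505,000,000,000,000 bytes
1 TiB = 2^40 bytes = 1,099,511,627,776 bytes
8,505,000,000,000,000 / 1,099,511,627,776 = 7,735.25 TiB

7,735.25 TiB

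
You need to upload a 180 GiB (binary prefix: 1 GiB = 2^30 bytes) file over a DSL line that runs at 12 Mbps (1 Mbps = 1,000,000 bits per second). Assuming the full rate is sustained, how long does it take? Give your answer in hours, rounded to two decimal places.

35.79 hours

180 GiB = 193,273,528,320 bytes = 1,546,188,226,560 bits
12 Mbps = 12,000,000 bits/s
time = 1,546,188,226,560 / 12,000,000 = 128,849.0189 s
128,849.0189 s / 3600 = 35.79 hours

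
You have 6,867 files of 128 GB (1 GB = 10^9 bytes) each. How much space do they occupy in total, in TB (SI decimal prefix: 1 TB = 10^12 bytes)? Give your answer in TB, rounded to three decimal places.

Total = 6,867 × 128 GB = 878,976 GB
= 878,976 × 1,000,000,000 bytes = 878,976,000,000,000 bytes
1 TB = 1,000,000,000,000 bytes
878,976,000,000,000 / 1,000,000,000,000 = 878.976 TB

878.976 TB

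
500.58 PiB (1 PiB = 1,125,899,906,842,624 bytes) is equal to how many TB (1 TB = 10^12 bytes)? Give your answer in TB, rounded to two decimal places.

500.58 PiB = 500.58 × 2^50 bytes = 563,602,975,367,280,721.92 bytes
1 TB = 10^12 bytes = 1,000,000,000,000 bytes
563,602,975,367,280,721.92 / 1,000,000,000,000 = 563,602.98 TB

563,602.98 TB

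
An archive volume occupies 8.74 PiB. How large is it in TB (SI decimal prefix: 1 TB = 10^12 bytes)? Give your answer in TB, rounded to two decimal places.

8.74 PiB × 1,125,899,906,842,624 bytes/PiB = 9,840,365,185,804,533.76 bytes
1 TB = 10^12 bytes = 1,000,000,000,000 bytes
9,840,365,185,804,533.76 / 1,000,000,000,000 = 9,840.37 TB

9,840.37 TB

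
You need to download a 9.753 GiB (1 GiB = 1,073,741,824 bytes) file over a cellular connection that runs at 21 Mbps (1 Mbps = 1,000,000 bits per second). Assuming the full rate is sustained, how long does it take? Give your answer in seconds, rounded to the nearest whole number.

3,989 seconds

9.753 GiB = 10,472,204,009.472 bytes = 83,777,632,075.776 bits
21 Mbps = 21,000,000 bits/s
time = 83,777,632,075.776 / 21,000,000 = 3,989 s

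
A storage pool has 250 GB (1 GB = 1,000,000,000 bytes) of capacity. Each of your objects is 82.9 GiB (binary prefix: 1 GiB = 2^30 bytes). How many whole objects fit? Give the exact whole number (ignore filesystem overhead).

2

Capacity: 250 GB = 250,000,000,000 bytes
Per item: 82.9 GiB = 89,013,197,209.6 bytes
⌊250,000,000,000 / 89,013,197,209.6⌋ = 2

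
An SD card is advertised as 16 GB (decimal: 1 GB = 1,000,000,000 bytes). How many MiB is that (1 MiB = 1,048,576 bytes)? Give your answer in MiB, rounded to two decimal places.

16 GB × 1,000,000,000 bytes/GB = 16,000,000,000 bytes
1 MiB = 1,048,576 bytes
16,000,000,000 / 1,048,576 = 15,258.79 MiB

15,258.79 MiB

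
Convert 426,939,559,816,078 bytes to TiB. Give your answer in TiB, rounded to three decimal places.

388.299 TiB

426,939,559,816,078 bytes given.
1 TiB = 1,099,511,627,776 bytes
426,939,559,816,078 / 1,099,511,627,776 = 388.299 TiB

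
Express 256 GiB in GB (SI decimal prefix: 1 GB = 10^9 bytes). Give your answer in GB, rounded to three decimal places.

256 GiB × 1,073,741,824 bytes/GiB = 274,877,906,944 bytes
1 GB = 10^9 bytes = 1,000,000,000 bytes
274,877,906,944 / 1,000,000,000 = 274.878 GB

274.878 GB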